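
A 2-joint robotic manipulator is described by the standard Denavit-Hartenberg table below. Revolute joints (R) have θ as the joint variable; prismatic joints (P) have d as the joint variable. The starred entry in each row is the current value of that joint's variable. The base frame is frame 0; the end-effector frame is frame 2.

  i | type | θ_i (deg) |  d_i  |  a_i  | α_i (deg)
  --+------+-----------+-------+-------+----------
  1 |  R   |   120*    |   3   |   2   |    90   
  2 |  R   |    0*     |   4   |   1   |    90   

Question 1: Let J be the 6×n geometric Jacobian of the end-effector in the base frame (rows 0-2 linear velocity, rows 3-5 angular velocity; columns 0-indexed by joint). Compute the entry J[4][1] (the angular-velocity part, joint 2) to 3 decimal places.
0.500

axis z_1 = (0.8660,0.5000,0.0000); lever o_n−o_1 = (2.9641,2.8660,0.0000)
cross product → J_v[:, 1] = (0.0000,-0.0000,1.0000)
J_ω[:, 1] = z_1
entry J[4][1] = 0.5000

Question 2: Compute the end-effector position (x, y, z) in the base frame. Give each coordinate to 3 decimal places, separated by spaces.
after link 1: o_1 = (-1.0000, 1.7321, 3.0000)
after link 2: o_2 = (1.9641, 4.5981, 3.0000)

1.964 4.598 3.000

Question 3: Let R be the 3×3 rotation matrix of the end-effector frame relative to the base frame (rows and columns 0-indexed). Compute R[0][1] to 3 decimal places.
0.866

End-effector y-axis (col 1 of R) = (0.8660,0.5000,0.0000)
R[0][1] = 0.8660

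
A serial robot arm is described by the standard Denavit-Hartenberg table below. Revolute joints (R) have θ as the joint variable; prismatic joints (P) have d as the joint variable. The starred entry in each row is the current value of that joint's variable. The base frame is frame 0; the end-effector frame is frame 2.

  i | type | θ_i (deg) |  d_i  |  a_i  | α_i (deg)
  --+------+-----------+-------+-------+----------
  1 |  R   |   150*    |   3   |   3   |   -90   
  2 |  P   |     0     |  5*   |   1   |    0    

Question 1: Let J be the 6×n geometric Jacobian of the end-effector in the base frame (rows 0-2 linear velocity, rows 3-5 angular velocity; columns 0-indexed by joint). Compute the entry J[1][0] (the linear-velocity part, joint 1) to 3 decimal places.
-5.964

axis z_0 = ẑ; lever o_n−o_0 = (-5.9641,-2.3301,3.0000)
cross product → J_v[:, 0] = (2.3301,-5.9641,0.0000)
J_ω[:, 0] = z_0
entry J[1][0] = -5.9641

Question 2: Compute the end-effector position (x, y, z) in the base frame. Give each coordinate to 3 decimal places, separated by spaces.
after link 1: o_1 = (-2.5981, 1.5000, 3.0000)
after link 2: o_2 = (-5.9641, -2.3301, 3.0000)

-5.964 -2.330 3.000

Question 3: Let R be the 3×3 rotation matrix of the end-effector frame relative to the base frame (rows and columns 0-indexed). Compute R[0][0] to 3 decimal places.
-0.866

End-effector x-axis (col 0 of R) = (-0.8660,0.5000,0.0000)
R[0][0] = -0.8660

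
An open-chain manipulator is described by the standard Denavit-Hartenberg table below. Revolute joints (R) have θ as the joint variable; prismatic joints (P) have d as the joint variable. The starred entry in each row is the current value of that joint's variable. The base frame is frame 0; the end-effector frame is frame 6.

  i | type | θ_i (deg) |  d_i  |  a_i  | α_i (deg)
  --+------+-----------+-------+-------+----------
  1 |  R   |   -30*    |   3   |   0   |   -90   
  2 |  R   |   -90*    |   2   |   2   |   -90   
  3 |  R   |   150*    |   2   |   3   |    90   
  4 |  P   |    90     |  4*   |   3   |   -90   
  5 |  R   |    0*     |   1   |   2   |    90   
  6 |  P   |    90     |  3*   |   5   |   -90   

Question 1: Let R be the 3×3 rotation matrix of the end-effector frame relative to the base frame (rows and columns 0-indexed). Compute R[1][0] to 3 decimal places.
End-effector x-axis (col 0 of R) = (0.2500,0.4330,0.8660)
R[1][0] = 0.4330

0.433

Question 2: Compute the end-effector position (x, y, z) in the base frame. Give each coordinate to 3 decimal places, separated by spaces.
4.781 -5.719 11.098

after link 1: o_1 = (0.0000, 0.0000, 3.0000)
after link 2: o_2 = (1.0000, 1.7321, 5.0000)
after link 3: o_3 = (1.9821, -0.5670, 2.4019)
after link 4: o_4 = (2.8481, -5.0670, 4.4019)
after link 5: o_5 = (4.8301, -5.6340, 5.2679)
after link 6: o_6 = (4.7811, -5.7189, 11.0981)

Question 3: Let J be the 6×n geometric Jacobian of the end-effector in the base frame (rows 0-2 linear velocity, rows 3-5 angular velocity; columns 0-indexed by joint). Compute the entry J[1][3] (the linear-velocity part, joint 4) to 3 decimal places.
-0.750

prismatic axis z_3 = (-0.4330,-0.7500,0.5000)
J_v[:, 3] = z_3; J_ω[:, 3] = (0,0,0)
entry J[1][3] = -0.7500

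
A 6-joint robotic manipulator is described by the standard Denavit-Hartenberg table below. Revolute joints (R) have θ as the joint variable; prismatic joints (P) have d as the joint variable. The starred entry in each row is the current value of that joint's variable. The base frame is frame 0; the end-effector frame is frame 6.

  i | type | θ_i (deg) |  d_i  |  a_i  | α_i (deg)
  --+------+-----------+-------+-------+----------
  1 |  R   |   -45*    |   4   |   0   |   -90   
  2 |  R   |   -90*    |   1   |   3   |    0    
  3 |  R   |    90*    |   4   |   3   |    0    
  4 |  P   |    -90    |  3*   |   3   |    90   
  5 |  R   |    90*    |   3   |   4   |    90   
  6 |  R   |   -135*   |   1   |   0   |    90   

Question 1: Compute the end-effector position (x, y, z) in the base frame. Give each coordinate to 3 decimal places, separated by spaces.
8.485 8.485 11.000

after link 1: o_1 = (0.0000, 0.0000, 4.0000)
after link 2: o_2 = (0.7071, 0.7071, 7.0000)
after link 3: o_3 = (5.6569, 1.4142, 7.0000)
after link 4: o_4 = (7.7782, 3.5355, 10.0000)
after link 5: o_5 = (8.4853, 8.4853, 10.0000)
after link 6: o_6 = (8.4853, 8.4853, 11.0000)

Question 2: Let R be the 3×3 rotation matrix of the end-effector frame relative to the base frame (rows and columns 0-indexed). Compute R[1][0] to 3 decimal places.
End-effector x-axis (col 0 of R) = (0.0000,-1.0000,-0.0000)
R[1][0] = -1.0000

-1.000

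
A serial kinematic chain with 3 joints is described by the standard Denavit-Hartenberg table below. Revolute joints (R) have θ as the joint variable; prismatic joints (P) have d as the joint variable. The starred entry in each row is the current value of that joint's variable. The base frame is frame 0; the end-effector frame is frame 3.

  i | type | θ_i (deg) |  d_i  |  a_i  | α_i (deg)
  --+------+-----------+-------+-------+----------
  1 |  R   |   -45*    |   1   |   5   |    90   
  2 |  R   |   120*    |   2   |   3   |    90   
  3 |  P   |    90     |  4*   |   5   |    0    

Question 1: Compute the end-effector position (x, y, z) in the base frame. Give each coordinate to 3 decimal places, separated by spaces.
-0.025 -9.874 5.598

after link 1: o_1 = (3.5355, -3.5355, 1.0000)
after link 2: o_2 = (1.0607, -3.8891, 3.5981)
after link 3: o_3 = (-0.0254, -9.8741, 5.5981)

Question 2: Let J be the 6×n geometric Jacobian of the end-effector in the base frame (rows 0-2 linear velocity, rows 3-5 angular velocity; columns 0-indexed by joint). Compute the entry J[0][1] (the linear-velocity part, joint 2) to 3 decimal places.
axis z_1 = (-0.7071,-0.7071,0.0000); lever o_n−o_1 = (-3.5609,-6.3386,4.5981)
cross product → J_v[:, 1] = (-3.2513,3.2513,1.9641)
J_ω[:, 1] = z_1
entry J[0][1] = -3.2513

-3.251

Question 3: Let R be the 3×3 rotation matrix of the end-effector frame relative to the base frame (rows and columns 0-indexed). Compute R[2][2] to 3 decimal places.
0.500

End-effector z-axis (col 2 of R) = (0.6124,-0.6124,0.5000)
R[2][2] = 0.5000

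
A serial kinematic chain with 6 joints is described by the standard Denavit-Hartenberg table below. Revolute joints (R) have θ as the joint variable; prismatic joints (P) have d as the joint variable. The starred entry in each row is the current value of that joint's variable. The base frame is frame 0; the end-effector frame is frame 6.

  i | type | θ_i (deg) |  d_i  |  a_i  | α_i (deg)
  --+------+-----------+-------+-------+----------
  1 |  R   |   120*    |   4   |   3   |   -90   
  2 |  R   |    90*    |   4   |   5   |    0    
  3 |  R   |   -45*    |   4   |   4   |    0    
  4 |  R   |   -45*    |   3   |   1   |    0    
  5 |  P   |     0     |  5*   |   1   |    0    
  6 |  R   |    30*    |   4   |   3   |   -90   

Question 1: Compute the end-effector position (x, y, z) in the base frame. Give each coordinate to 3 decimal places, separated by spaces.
after link 1: o_1 = (-1.5000, 2.5981, 4.0000)
after link 2: o_2 = (-4.9641, 0.5981, -1.0000)
after link 3: o_3 = (-9.8424, 1.0476, -3.8284)
after link 4: o_4 = (-12.9405, 0.4136, -3.8284)
after link 5: o_5 = (-17.7706, -1.2204, -3.8284)
after link 6: o_6 = (-22.5338, -0.9704, -5.3284)

-22.534 -0.970 -5.328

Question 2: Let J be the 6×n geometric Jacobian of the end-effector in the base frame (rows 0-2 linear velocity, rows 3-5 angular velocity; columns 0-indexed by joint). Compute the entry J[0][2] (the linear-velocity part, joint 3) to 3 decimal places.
2.164

axis z_2 = (-0.8660,-0.5000,0.0000); lever o_n−o_2 = (-17.5697,-1.5685,-4.3284)
cross product → J_v[:, 2] = (2.1642,-3.7485,-7.4265)
J_ω[:, 2] = z_2
entry J[0][2] = 2.1642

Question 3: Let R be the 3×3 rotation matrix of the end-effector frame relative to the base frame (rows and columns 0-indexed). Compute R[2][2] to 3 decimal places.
-0.866

End-effector z-axis (col 2 of R) = (0.2500,-0.4330,-0.8660)
R[2][2] = -0.8660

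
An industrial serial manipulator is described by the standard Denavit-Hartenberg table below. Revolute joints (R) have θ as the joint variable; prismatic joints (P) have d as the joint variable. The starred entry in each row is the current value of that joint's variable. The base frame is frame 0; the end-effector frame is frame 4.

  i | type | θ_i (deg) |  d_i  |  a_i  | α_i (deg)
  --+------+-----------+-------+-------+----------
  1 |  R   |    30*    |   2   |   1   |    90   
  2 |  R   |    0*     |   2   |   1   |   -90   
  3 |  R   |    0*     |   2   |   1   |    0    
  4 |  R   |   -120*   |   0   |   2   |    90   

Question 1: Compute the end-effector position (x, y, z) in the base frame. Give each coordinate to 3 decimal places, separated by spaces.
after link 1: o_1 = (0.8660, 0.5000, 2.0000)
after link 2: o_2 = (2.7321, -0.7321, 2.0000)
after link 3: o_3 = (3.5981, -0.2321, 4.0000)
after link 4: o_4 = (3.5981, -2.2321, 4.0000)

3.598 -2.232 4.000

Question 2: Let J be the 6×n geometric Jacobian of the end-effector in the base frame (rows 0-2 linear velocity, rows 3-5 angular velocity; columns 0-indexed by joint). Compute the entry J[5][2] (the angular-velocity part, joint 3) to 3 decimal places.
axis z_2 = (0.0000,0.0000,1.0000); lever o_n−o_2 = (0.8660,-1.5000,2.0000)
cross product → J_v[:, 2] = (1.5000,0.8660,-0.0000)
J_ω[:, 2] = z_2
entry J[5][2] = 1.0000

1.000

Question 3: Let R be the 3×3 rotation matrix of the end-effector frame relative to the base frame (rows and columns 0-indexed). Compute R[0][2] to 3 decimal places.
End-effector z-axis (col 2 of R) = (-1.0000,-0.0000,0.0000)
R[0][2] = -1.0000

-1.000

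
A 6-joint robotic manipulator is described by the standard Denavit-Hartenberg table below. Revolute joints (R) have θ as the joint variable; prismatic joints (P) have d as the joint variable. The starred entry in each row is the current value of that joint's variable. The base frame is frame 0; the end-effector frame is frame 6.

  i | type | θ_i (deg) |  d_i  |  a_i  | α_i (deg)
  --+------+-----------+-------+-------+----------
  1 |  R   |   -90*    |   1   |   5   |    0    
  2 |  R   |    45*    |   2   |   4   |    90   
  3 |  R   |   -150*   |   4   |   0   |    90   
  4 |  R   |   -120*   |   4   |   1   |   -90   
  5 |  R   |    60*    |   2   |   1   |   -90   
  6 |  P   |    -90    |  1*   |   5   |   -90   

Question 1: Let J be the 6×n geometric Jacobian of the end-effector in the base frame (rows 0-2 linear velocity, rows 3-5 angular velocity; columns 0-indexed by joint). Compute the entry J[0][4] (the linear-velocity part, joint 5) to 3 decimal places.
axis z_4 = (-0.1768,0.8839,-0.4330); lever o_n−o_4 = (-1.0907,5.5921,-4.3056)
cross product → J_v[:, 4] = (-1.3842,-0.2888,-0.0245)
J_ω[:, 4] = z_4
entry J[0][4] = -1.3842

-1.384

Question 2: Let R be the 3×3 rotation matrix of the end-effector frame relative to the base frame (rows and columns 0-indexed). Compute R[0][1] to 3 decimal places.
0.619

End-effector y-axis (col 1 of R) = (0.6187,0.4419,0.6495)
R[0][1] = 0.6187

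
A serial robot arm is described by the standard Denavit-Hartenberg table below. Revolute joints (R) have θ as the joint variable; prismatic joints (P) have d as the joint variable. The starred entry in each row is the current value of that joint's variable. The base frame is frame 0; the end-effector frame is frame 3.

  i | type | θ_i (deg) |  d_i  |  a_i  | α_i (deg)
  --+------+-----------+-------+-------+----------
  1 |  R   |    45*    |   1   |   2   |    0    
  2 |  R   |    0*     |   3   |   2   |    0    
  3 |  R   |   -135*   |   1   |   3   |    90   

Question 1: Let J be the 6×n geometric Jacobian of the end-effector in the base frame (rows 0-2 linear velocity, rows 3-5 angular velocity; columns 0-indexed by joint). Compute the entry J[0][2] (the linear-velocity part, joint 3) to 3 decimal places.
axis z_2 = (0.0000,0.0000,1.0000); lever o_n−o_2 = (0.0000,-3.0000,1.0000)
cross product → J_v[:, 2] = (3.0000,0.0000,-0.0000)
J_ω[:, 2] = z_2
entry J[0][2] = 3.0000

3.000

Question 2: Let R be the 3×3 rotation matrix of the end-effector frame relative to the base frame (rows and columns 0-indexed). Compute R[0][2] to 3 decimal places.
-1.000

End-effector z-axis (col 2 of R) = (-1.0000,0.0000,0.0000)
R[0][2] = -1.0000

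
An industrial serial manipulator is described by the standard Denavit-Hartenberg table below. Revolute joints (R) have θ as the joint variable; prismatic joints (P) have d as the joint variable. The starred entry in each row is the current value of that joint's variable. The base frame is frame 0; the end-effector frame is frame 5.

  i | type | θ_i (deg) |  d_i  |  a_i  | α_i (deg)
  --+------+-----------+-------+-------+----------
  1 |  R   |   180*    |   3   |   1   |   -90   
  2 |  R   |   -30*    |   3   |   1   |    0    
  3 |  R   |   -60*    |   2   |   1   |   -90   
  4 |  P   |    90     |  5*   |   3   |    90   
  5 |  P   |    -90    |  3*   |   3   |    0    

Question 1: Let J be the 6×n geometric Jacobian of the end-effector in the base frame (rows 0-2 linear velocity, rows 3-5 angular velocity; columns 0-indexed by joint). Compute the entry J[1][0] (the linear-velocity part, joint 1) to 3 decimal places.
-3.866

axis z_0 = ẑ; lever o_n−o_0 = (-3.8660,-2.0000,7.5000)
cross product → J_v[:, 0] = (2.0000,-3.8660,0.0000)
J_ω[:, 0] = z_0
entry J[1][0] = -3.8660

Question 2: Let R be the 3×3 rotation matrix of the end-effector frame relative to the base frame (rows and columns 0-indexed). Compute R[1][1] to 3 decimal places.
1.000

End-effector y-axis (col 1 of R) = (-0.0000,1.0000,-0.0000)
R[1][1] = 1.0000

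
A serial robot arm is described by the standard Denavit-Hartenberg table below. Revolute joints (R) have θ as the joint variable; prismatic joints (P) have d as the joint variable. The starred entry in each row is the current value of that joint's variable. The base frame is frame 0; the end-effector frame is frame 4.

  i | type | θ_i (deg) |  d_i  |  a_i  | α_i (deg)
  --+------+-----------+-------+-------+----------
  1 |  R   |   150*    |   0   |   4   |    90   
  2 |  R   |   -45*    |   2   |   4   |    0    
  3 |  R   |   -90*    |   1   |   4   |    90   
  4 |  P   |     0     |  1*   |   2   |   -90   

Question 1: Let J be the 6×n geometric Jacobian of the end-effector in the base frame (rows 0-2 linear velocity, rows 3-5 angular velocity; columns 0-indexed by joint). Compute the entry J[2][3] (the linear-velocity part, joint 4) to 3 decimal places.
prismatic axis z_3 = (0.6124,-0.3536,0.7071)
J_v[:, 3] = z_3; J_ω[:, 3] = (0,0,0)
entry J[2][3] = 0.7071

0.707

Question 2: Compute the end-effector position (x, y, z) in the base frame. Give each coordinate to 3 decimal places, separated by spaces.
-0.127 3.537 -6.364

after link 1: o_1 = (-3.4641, 2.0000, 0.0000)
after link 2: o_2 = (-4.9136, 5.1463, -2.8284)
after link 3: o_3 = (-1.9641, 4.5981, -5.6569)
after link 4: o_4 = (-0.1270, 3.5374, -6.3640)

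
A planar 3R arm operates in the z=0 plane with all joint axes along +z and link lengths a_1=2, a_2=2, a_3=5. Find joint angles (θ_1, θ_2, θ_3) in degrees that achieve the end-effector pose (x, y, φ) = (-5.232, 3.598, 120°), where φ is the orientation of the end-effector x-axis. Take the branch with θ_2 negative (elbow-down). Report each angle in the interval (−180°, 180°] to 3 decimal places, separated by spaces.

wrist centre = target − a_3·(cos φ, sin φ) = (-2.7320, -0.7321)
cos θ_2 = (7.9998−2²−2²)/(2·2·2) = -0.0000; θ_2 = -90.0012° (elbow-down)
β = atan2(-0.7321,-2.7320) = -164.9982°; ψ = atan2(-2.0000,2.0000) = -45.0006°
θ_1 = β − ψ = -119.9976°
θ_3 = φ − θ_1 − θ_2 = -30.0012° (wrapped to (-180°,180°])

-119.998 -90.001 -30.001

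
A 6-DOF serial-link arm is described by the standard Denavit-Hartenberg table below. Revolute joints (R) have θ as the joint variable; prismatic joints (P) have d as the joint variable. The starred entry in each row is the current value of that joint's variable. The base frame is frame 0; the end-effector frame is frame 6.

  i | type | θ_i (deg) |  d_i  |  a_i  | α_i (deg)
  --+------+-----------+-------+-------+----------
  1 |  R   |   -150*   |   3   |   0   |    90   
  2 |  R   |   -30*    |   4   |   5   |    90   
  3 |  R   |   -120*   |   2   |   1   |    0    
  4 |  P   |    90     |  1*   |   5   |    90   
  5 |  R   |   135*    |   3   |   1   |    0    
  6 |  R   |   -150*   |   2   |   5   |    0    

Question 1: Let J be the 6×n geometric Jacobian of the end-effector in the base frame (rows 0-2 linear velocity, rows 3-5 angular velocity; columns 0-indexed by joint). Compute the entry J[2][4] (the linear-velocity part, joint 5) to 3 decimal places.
axis z_4 = (0.8080,-0.5335,0.2500); lever o_n−o_4 = (2.1389,-6.1453,-0.0268)
cross product → J_v[:, 4] = (1.5506,0.5563,-3.8244)
J_ω[:, 4] = z_4
entry J[2][4] = -3.8244

-3.824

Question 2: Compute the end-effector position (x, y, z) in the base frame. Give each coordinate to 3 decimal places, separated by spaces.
-3.502 -8.670 -4.040

after link 1: o_1 = (0.0000, 0.0000, 3.0000)
after link 2: o_2 = (-5.7500, 1.2990, 0.5000)
after link 3: o_3 = (-4.0760, 1.2655, -0.9821)
after link 4: o_4 = (-5.6405, -2.5245, -4.0131)
after link 5: o_5 = (-2.6278, -3.3769, -3.5693)
after link 6: o_6 = (-3.5017, -8.6698, -4.0399)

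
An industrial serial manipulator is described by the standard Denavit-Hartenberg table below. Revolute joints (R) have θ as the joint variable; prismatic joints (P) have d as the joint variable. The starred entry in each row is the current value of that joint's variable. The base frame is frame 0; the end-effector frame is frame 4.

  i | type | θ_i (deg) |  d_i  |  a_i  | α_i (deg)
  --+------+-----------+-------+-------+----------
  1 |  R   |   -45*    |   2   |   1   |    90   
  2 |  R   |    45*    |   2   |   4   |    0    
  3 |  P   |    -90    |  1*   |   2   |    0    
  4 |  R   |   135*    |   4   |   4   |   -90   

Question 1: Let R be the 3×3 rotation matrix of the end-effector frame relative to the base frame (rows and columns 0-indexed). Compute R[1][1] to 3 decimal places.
End-effector y-axis (col 1 of R) = (0.7071,0.7071,-0.0000)
R[1][1] = 0.7071

0.707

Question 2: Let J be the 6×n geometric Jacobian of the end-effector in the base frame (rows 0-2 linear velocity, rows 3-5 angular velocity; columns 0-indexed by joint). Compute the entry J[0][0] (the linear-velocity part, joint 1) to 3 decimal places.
8.657

axis z_0 = ẑ; lever o_n−o_0 = (-1.2426,-8.6569,7.4142)
cross product → J_v[:, 0] = (8.6569,-1.2426,0.0000)
J_ω[:, 0] = z_0
entry J[0][0] = 8.6569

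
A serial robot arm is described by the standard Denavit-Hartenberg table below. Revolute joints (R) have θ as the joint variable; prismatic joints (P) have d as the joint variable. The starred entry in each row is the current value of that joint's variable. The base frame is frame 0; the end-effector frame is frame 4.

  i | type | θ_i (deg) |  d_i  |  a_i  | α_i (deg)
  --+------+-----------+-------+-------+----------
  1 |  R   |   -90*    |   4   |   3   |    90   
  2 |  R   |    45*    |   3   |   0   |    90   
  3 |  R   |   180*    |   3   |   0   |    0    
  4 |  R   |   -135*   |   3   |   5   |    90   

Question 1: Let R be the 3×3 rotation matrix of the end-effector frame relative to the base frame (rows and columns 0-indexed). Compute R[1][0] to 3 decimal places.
-0.500

End-effector x-axis (col 0 of R) = (-0.7071,-0.5000,0.5000)
R[1][0] = -0.5000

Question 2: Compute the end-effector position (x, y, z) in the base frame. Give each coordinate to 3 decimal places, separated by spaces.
after link 1: o_1 = (0.0000, -3.0000, 4.0000)
after link 2: o_2 = (-3.0000, -3.0000, 4.0000)
after link 3: o_3 = (-3.0000, -5.1213, 1.8787)
after link 4: o_4 = (-6.5355, -9.7426, 2.2574)

-6.536 -9.743 2.257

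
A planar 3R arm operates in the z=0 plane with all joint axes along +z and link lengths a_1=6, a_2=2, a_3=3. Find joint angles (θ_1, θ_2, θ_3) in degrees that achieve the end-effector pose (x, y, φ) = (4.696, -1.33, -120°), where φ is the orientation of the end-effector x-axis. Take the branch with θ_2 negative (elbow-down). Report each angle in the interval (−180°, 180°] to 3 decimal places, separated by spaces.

wrist centre = target − a_3·(cos φ, sin φ) = (6.1960, 1.2681)
cos θ_2 = (39.9984−6²−2²)/(2·6·2) = -0.0001; θ_2 = -90.0037° (elbow-down)
β = atan2(1.2681,6.1960) = 11.5665°; ψ = atan2(-2.0000,5.9999) = -18.4353°
θ_1 = β − ψ = 30.0018°
θ_3 = φ − θ_1 − θ_2 = -59.9980° (wrapped to (-180°,180°])

30.002 -90.004 -59.998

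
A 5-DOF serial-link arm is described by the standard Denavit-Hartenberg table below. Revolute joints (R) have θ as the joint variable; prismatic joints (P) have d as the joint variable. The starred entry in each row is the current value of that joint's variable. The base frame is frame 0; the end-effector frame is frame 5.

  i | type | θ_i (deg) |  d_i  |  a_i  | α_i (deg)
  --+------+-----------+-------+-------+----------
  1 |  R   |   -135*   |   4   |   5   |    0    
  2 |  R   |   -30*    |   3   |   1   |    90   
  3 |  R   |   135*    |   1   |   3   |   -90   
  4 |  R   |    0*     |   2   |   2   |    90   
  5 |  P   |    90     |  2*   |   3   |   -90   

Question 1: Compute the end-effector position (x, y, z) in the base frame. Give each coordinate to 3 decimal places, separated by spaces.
after link 1: o_1 = (-3.5355, -3.5355, 4.0000)
after link 2: o_2 = (-4.5015, -3.7944, 7.0000)
after link 3: o_3 = (-2.7112, -2.2794, 9.1213)
after link 4: o_4 = (0.0208, -1.5473, 9.1213)
after link 5: o_5 = (1.5522, 0.9336, 7.0000)

1.552 0.934 7.000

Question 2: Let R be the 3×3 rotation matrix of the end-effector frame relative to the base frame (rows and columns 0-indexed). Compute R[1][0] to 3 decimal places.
0.183

End-effector x-axis (col 0 of R) = (0.6830,0.1830,-0.7071)
R[1][0] = 0.1830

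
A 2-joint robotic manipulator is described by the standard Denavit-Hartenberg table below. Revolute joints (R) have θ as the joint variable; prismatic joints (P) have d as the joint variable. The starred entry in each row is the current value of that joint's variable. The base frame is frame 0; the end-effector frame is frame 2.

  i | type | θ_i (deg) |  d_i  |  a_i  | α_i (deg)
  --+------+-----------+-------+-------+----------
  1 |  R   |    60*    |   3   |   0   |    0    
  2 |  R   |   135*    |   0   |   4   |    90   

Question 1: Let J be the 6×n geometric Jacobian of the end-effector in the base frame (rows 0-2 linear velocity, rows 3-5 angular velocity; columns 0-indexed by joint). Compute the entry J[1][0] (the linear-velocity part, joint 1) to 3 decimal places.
-3.864

axis z_0 = ẑ; lever o_n−o_0 = (-3.8637,-1.0353,3.0000)
cross product → J_v[:, 0] = (1.0353,-3.8637,0.0000)
J_ω[:, 0] = z_0
entry J[1][0] = -3.8637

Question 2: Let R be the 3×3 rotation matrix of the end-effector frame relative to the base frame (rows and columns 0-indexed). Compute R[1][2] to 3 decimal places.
End-effector z-axis (col 2 of R) = (-0.2588,0.9659,0.0000)
R[1][2] = 0.9659

0.966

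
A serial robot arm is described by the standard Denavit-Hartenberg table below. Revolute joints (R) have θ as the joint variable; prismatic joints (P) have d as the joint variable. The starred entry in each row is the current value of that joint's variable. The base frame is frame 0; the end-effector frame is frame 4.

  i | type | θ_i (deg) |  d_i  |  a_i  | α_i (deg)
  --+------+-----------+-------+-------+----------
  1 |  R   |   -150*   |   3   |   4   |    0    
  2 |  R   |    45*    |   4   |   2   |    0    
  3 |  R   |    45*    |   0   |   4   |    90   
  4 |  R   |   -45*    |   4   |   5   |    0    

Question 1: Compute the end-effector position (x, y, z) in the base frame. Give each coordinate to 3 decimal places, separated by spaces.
-3.678 -12.458 3.464

after link 1: o_1 = (-3.4641, -2.0000, 3.0000)
after link 2: o_2 = (-3.9817, -3.9319, 7.0000)
after link 3: o_3 = (-1.9817, -7.3960, 7.0000)
after link 4: o_4 = (-3.6781, -12.4578, 3.4645)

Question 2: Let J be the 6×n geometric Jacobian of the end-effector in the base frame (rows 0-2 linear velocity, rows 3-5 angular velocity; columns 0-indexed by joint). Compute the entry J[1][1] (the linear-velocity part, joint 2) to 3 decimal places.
axis z_1 = (0.0000,0.0000,1.0000); lever o_n−o_1 = (-0.2140,-10.4578,0.4645)
cross product → J_v[:, 1] = (10.4578,-0.2140,0.0000)
J_ω[:, 1] = z_1
entry J[1][1] = -0.2140

-0.214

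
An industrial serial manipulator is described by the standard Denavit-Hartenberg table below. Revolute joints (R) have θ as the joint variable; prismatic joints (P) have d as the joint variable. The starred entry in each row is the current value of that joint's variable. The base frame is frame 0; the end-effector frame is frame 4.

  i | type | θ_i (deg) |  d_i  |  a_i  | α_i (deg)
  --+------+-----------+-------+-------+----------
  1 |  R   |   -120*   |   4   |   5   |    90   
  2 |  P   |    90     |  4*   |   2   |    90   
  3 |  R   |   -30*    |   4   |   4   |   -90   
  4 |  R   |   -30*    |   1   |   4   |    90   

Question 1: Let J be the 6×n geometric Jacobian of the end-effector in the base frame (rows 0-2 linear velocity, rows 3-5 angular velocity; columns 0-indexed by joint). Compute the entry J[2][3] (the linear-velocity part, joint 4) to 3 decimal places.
1.732

axis z_3 = (-0.7500,0.4330,0.5000); lever o_n−o_3 = (-0.2500,-2.1651,3.5000)
cross product → J_v[:, 3] = (2.5981,2.5000,1.7321)
J_ω[:, 3] = z_3
entry J[2][3] = 1.7321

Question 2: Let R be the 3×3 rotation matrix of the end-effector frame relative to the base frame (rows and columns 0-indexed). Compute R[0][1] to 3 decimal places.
End-effector y-axis (col 1 of R) = (-0.7500,0.4330,0.5000)
R[0][1] = -0.7500

-0.750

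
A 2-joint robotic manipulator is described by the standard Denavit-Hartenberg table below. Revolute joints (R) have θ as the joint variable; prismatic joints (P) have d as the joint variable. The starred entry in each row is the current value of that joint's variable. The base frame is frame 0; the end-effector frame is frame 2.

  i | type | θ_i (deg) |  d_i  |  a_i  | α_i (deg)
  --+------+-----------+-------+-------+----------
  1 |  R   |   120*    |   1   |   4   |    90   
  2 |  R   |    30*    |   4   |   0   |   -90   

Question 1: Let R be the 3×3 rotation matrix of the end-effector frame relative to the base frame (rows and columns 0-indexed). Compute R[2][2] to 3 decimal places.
0.866

End-effector z-axis (col 2 of R) = (0.2500,-0.4330,0.8660)
R[2][2] = 0.8660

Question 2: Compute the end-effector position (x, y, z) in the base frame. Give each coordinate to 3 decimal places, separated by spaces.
after link 1: o_1 = (-2.0000, 3.4641, 1.0000)
after link 2: o_2 = (1.4641, 5.4641, 1.0000)

1.464 5.464 1.000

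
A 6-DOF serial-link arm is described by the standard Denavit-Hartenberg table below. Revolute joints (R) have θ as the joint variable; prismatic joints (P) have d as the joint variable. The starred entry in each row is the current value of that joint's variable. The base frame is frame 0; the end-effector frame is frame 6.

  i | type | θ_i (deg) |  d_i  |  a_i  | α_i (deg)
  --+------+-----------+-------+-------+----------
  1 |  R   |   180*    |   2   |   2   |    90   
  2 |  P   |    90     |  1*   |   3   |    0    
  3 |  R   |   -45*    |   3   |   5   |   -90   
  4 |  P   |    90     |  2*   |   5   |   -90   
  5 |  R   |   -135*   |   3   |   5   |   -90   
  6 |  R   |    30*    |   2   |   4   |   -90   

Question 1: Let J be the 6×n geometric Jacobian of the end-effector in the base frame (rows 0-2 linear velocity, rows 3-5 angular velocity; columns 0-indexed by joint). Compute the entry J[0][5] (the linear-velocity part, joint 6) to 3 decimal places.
axis z_5 = (0.5000,-0.7071,0.5000); lever o_n−o_5 = (1.3178,1.0353,4.1463)
cross product → J_v[:, 5] = (-3.4495,-1.4142,1.4495)
J_ω[:, 5] = z_5
entry J[0][5] = -3.4495

-3.449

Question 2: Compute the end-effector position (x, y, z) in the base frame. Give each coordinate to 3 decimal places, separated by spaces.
1.818 3.571 14.475

after link 1: o_1 = (-2.0000, 0.0000, 2.0000)
after link 2: o_2 = (-2.0000, 1.0000, 5.0000)
after link 3: o_3 = (-5.5355, 4.0000, 8.5355)
after link 4: o_4 = (-4.1213, -1.0000, 9.9497)
after link 5: o_5 = (0.5000, 2.5355, 10.3284)
after link 6: o_6 = (1.8178, 3.5708, 14.4747)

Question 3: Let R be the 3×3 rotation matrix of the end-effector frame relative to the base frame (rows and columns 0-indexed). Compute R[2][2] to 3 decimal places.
End-effector z-axis (col 2 of R) = (-0.8624,-0.3536,0.3624)
R[2][2] = 0.3624

0.362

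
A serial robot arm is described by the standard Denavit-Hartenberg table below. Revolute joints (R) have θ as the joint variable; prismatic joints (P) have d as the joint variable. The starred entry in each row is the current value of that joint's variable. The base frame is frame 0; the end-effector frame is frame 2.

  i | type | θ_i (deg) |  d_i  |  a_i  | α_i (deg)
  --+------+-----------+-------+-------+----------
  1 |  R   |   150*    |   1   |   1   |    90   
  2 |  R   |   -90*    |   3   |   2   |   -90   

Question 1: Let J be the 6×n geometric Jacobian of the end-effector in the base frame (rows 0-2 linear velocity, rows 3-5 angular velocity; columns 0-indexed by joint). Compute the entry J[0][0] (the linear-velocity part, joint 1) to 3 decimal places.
axis z_0 = ẑ; lever o_n−o_0 = (0.6340,3.0981,-1.0000)
cross product → J_v[:, 0] = (-3.0981,0.6340,0.0000)
J_ω[:, 0] = z_0
entry J[0][0] = -3.0981

-3.098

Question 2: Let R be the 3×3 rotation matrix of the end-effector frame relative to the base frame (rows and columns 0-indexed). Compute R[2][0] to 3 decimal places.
-1.000

End-effector x-axis (col 0 of R) = (-0.0000,0.0000,-1.0000)
R[2][0] = -1.0000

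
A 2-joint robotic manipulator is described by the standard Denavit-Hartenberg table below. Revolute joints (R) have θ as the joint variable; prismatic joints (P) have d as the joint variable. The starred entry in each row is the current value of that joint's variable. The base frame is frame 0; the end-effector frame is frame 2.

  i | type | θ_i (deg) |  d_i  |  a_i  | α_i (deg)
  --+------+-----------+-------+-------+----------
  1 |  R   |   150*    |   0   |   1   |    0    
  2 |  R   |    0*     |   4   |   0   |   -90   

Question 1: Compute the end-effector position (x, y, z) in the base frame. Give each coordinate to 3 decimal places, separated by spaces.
-0.866 0.500 4.000

after link 1: o_1 = (-0.8660, 0.5000, 0.0000)
after link 2: o_2 = (-0.8660, 0.5000, 4.0000)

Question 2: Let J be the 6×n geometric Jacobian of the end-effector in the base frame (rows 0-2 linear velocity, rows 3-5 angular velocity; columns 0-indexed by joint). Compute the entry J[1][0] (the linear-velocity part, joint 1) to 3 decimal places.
axis z_0 = ẑ; lever o_n−o_0 = (-0.8660,0.5000,4.0000)
cross product → J_v[:, 0] = (-0.5000,-0.8660,0.0000)
J_ω[:, 0] = z_0
entry J[1][0] = -0.8660

-0.866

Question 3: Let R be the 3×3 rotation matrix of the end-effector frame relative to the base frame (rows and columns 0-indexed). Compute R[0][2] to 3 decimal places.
-0.500

End-effector z-axis (col 2 of R) = (-0.5000,-0.8660,0.0000)
R[0][2] = -0.5000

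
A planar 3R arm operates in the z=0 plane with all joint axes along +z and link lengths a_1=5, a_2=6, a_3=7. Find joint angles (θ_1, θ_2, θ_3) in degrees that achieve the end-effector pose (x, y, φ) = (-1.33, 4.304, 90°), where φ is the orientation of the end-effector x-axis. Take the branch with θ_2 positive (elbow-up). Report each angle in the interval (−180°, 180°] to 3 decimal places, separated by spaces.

wrist centre = target − a_3·(cos φ, sin φ) = (-1.3300, -2.6960)
cos θ_2 = (9.0373−5²−6²)/(2·5·6) = -0.8660; θ_2 = 150.0022° (elbow-up)
β = atan2(-2.6960,-1.3300) = -116.2582°; ψ = atan2(2.9998,-0.1963) = 93.7434°
θ_1 = β − ψ = -210.0016°
θ_3 = φ − θ_1 − θ_2 = 149.9994° (wrapped to (-180°,180°])

149.998 150.002 149.999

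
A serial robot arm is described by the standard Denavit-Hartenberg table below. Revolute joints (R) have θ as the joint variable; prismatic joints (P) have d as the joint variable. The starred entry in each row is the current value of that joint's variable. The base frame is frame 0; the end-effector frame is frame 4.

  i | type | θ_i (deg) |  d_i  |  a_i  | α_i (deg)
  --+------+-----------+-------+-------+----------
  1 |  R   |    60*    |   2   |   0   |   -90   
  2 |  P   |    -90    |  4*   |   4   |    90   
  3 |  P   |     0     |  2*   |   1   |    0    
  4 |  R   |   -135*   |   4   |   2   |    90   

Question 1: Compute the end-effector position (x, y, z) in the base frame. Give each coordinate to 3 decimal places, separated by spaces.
after link 1: o_1 = (0.0000, 0.0000, 2.0000)
after link 2: o_2 = (-3.4641, 2.0000, 6.0000)
after link 3: o_3 = (-4.4641, 0.2679, 7.0000)
after link 4: o_4 = (-5.2394, -3.9033, 5.5858)

-5.239 -3.903 5.586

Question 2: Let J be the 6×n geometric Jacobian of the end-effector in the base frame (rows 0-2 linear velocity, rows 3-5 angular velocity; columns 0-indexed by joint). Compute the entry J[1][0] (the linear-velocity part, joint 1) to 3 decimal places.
axis z_0 = ẑ; lever o_n−o_0 = (-5.2394,-3.9033,5.5858)
cross product → J_v[:, 0] = (3.9033,-5.2394,0.0000)
J_ω[:, 0] = z_0
entry J[1][0] = -5.2394

-5.239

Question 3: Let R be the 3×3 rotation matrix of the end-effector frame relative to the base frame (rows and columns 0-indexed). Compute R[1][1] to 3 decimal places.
End-effector y-axis (col 1 of R) = (-0.5000,-0.8660,0.0000)
R[1][1] = -0.8660

-0.866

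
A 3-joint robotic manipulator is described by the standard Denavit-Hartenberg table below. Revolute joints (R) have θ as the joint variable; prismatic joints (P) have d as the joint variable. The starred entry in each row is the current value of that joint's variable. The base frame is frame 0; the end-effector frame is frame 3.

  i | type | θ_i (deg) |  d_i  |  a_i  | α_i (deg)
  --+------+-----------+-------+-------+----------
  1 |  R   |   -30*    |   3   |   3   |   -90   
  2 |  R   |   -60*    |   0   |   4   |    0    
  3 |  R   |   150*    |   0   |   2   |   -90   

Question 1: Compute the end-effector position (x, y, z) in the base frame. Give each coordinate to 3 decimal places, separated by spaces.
4.330 -2.500 4.464

after link 1: o_1 = (2.5981, -1.5000, 3.0000)
after link 2: o_2 = (4.3301, -2.5000, 6.4641)
after link 3: o_3 = (4.3301, -2.5000, 4.4641)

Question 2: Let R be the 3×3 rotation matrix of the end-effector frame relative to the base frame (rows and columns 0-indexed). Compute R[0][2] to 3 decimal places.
End-effector z-axis (col 2 of R) = (-0.8660,0.5000,0.0000)
R[0][2] = -0.8660

-0.866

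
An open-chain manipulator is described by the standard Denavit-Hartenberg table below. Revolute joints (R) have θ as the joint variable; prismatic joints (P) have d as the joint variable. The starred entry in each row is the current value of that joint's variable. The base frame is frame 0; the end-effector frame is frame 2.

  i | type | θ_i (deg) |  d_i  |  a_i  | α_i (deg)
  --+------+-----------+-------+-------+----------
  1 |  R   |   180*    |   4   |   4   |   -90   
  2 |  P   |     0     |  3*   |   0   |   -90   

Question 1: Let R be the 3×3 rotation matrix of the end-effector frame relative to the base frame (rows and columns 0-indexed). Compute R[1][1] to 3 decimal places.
End-effector y-axis (col 1 of R) = (0.0000,1.0000,-0.0000)
R[1][1] = 1.0000

1.000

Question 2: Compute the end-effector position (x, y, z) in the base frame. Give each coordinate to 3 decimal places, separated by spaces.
-4.000 -3.000 4.000

after link 1: o_1 = (-4.0000, 0.0000, 4.0000)
after link 2: o_2 = (-4.0000, -3.0000, 4.0000)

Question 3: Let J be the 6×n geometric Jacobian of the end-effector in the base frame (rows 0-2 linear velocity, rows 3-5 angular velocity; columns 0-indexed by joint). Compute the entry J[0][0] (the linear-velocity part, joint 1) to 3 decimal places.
axis z_0 = ẑ; lever o_n−o_0 = (-4.0000,-3.0000,4.0000)
cross product → J_v[:, 0] = (3.0000,-4.0000,0.0000)
J_ω[:, 0] = z_0
entry J[0][0] = 3.0000

3.000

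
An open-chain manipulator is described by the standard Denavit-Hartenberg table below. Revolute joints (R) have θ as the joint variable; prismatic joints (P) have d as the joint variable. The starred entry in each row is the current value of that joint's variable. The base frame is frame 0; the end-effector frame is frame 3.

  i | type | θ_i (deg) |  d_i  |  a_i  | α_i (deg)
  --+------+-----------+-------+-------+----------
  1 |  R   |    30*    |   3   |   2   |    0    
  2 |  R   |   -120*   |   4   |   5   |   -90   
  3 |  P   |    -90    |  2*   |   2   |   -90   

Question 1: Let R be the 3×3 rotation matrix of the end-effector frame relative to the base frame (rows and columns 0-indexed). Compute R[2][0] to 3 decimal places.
End-effector x-axis (col 0 of R) = (-0.0000,-0.0000,1.0000)
R[2][0] = 1.0000

1.000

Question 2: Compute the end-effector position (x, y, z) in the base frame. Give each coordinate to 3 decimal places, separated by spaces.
after link 1: o_1 = (1.7321, 1.0000, 3.0000)
after link 2: o_2 = (1.7321, -4.0000, 7.0000)
after link 3: o_3 = (3.7321, -4.0000, 9.0000)

3.732 -4.000 9.000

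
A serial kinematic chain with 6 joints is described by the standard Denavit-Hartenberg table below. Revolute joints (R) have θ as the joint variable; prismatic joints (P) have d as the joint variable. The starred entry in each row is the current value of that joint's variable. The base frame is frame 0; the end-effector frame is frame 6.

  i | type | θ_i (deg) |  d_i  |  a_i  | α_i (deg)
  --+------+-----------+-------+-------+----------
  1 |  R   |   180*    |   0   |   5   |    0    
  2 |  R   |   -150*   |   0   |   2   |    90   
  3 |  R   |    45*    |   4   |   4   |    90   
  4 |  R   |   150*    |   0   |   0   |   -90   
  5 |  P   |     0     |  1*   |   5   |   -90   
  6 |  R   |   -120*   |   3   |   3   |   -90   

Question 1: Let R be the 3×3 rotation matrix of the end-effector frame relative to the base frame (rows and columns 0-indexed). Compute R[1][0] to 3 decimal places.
0.866

End-effector x-axis (col 0 of R) = (-0.5000,0.8660,-0.0000)
R[1][0] = 0.8660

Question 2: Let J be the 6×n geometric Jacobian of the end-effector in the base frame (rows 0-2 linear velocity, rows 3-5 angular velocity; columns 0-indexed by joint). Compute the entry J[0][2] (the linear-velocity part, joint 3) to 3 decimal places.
axis z_2 = (0.5000,-0.8660,0.0000); lever o_n−o_2 = (-1.0285,-3.6352,1.5343)
cross product → J_v[:, 2] = (-1.3288,-0.7672,-2.7083)
J_ω[:, 2] = z_2
entry J[0][2] = -1.3288

-1.329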